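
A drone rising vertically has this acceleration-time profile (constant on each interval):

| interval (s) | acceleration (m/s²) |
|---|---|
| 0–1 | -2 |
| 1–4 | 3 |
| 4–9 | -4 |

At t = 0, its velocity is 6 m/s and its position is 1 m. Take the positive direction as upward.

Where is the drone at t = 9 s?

On each constant-a segment, Δv = aΔt and Δx = v₀Δt + ½aΔt²; chain segment to segment.
0–1 s: v starts 6 m/s; Δx = 6·1 + ½·-2·1² = 5 m; v ends 4 m/s.
1–4 s: v starts 4 m/s; Δx = 4·3 + ½·3·3² = 25.5 m; v ends 13 m/s.
4–9 s: v starts 13 m/s; Δx = 13·5 + ½·-4·5² = 15 m; v ends -7 m/s.
x(9) = 1 + Σ Δx = 46.5 m.

46.5 m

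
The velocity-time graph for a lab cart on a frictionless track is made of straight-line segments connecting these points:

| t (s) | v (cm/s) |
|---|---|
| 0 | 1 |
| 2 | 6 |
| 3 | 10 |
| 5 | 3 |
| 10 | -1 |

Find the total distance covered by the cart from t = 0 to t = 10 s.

Total distance travelled is ∫|v| dt — sum the magnitudes of each area piece.
0–2 s: |½(1 + 6)(2)| = 7 cm
2–3 s: |½(6 + 10)(1)| = 8 cm
3–5 s: |½(10 + 3)(2)| = 13 cm
5–10 s: v = 0 at t = 8.75 s; triangle areas 5.625 + 0.625 = 6.25 cm
Total distance = 34.25 cm

34.25 cm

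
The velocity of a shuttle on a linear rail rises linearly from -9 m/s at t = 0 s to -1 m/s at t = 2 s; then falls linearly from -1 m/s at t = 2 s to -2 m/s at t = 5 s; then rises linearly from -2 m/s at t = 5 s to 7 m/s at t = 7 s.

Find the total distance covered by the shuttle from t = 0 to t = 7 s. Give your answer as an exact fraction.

367/18 m

Distance (not displacement) is the total path length: add the absolute areas under v-t.
0–2 s: |½(-9 + -1)(2)| = 10 m
2–5 s: |½(-1 + -2)(3)| = 4.5 m
5–7 s: v = 0 at t = 49/9 s; triangle areas 4/9 + 49/9 = 53/9 m
Total distance = 367/18 m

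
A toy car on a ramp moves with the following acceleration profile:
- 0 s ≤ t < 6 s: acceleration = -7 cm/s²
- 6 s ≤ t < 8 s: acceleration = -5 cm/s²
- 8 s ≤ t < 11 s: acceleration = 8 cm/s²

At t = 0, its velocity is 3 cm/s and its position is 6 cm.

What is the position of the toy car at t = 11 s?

-301 cm

On each constant-a segment, Δv = aΔt and Δx = v₀Δt + ½aΔt²; chain segment to segment.
0–6 s: v starts 3 cm/s; Δx = 3·6 + ½·-7·6² = -108 cm; v ends -39 cm/s.
6–8 s: v starts -39 cm/s; Δx = -39·2 + ½·-5·2² = -88 cm; v ends -49 cm/s.
8–11 s: v starts -49 cm/s; Δx = -49·3 + ½·8·3² = -111 cm; v ends -25 cm/s.
x(11) = 6 + Σ Δx = -301 cm.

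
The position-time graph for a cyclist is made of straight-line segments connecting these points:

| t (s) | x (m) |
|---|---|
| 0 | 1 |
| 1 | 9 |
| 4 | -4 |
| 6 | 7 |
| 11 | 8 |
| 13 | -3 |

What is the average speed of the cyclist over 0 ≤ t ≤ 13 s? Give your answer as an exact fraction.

44/13 m/s

Average speed = (total path length)/(elapsed time); on a piecewise-linear x-t graph the path length is Σ|Δx|.
0–1 s: |Δx| = |9 − 1| = 8 m
1–4 s: |Δx| = |-4 − 9| = 13 m
4–6 s: |Δx| = |7 − -4| = 11 m
6–11 s: |Δx| = |8 − 7| = 1 m
11–13 s: |Δx| = |-3 − 8| = 11 m
Total path = 44 m; average speed = 44/13 = 44/13 m/s.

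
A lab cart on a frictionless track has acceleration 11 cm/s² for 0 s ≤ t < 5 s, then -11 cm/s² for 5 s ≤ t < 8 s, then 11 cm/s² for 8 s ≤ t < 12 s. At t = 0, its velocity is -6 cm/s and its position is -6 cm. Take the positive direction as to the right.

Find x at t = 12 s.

351 cm

On each constant-a segment, Δv = aΔt and Δx = v₀Δt + ½aΔt²; chain segment to segment.
0–5 s: v starts -6 cm/s; Δx = -6·5 + ½·11·5² = 107.5 cm; v ends 49 cm/s.
5–8 s: v starts 49 cm/s; Δx = 49·3 + ½·-11·3² = 97.5 cm; v ends 16 cm/s.
8–12 s: v starts 16 cm/s; Δx = 16·4 + ½·11·4² = 152 cm; v ends 60 cm/s.
x(12) = -6 + Σ Δx = 351 cm.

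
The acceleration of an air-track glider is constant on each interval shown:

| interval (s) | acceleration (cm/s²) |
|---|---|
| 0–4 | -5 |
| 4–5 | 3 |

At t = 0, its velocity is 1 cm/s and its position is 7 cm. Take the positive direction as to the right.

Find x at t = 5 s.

On each constant-a segment, Δv = aΔt and Δx = v₀Δt + ½aΔt²; chain segment to segment.
0–4 s: v starts 1 cm/s; Δx = 1·4 + ½·-5·4² = -36 cm; v ends -19 cm/s.
4–5 s: v starts -19 cm/s; Δx = -19·1 + ½·3·1² = -17.5 cm; v ends -16 cm/s.
x(5) = 7 + Σ Δx = -46.5 cm.

-46.5 cm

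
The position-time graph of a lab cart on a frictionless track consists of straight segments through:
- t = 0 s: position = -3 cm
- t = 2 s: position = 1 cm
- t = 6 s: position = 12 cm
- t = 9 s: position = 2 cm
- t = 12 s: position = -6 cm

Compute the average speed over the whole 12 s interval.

Average speed = (total path length)/(elapsed time); on a piecewise-linear x-t graph the path length is Σ|Δx|.
0–2 s: |Δx| = |1 − -3| = 4 cm
2–6 s: |Δx| = |12 − 1| = 11 cm
6–9 s: |Δx| = |2 − 12| = 10 cm
9–12 s: |Δx| = |-6 − 2| = 8 cm
Total path = 33 cm; average speed = 33/12 = 2.75 cm/s.

2.75 cm/s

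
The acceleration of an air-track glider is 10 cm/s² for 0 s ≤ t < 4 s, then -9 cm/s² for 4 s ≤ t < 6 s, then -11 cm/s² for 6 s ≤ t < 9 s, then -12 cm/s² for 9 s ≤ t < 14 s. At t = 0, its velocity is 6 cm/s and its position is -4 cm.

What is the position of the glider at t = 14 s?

33.5 cm

On each constant-a segment, Δv = aΔt and Δx = v₀Δt + ½aΔt²; chain segment to segment.
0–4 s: v starts 6 cm/s; Δx = 6·4 + ½·10·4² = 104 cm; v ends 46 cm/s.
4–6 s: v starts 46 cm/s; Δx = 46·2 + ½·-9·2² = 74 cm; v ends 28 cm/s.
6–9 s: v starts 28 cm/s; Δx = 28·3 + ½·-11·3² = 34.5 cm; v ends -5 cm/s.
9–14 s: v starts -5 cm/s; Δx = -5·5 + ½·-12·5² = -175 cm; v ends -65 cm/s.
x(14) = -4 + Σ Δx = 33.5 cm.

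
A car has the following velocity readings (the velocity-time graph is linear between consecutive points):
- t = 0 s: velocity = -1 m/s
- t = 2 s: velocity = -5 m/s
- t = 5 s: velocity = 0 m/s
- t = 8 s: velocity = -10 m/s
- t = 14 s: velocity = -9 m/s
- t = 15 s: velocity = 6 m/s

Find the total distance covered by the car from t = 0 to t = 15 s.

89.4 m

Total distance travelled is ∫|v| dt — sum the magnitudes of each area piece.
0–2 s: |½(-1 + -5)(2)| = 6 m
2–5 s: |½(-5 + 0)(3)| = 7.5 m
5–8 s: |½(0 + -10)(3)| = 15 m
8–14 s: |½(-10 + -9)(6)| = 57 m
14–15 s: v = 0 at t = 14.6 s; triangle areas 2.7 + 1.2 = 3.9 m
Total distance = 89.4 m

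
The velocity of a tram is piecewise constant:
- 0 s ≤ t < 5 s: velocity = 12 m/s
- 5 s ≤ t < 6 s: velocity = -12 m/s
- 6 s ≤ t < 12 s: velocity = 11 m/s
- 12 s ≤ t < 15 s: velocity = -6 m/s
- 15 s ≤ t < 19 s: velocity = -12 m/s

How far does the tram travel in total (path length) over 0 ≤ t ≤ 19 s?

204 m

Distance (not displacement) is the total path length: add the absolute areas under v-t.
0–5 s: |12| × 5 = 60 m
5–6 s: |-12| × 1 = 12 m
6–12 s: |11| × 6 = 66 m
12–15 s: |-6| × 3 = 18 m
15–19 s: |-12| × 4 = 48 m
Total distance = 204 m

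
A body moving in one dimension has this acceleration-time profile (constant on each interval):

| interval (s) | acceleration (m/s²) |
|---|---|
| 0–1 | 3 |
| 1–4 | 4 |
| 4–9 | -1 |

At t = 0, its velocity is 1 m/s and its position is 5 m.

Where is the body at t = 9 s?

105 m

On each constant-a segment, Δv = aΔt and Δx = v₀Δt + ½aΔt²; chain segment to segment.
0–1 s: v starts 1 m/s; Δx = 1·1 + ½·3·1² = 2.5 m; v ends 4 m/s.
1–4 s: v starts 4 m/s; Δx = 4·3 + ½·4·3² = 30 m; v ends 16 m/s.
4–9 s: v starts 16 m/s; Δx = 16·5 + ½·-1·5² = 67.5 m; v ends 11 m/s.
x(9) = 5 + Σ Δx = 105 m.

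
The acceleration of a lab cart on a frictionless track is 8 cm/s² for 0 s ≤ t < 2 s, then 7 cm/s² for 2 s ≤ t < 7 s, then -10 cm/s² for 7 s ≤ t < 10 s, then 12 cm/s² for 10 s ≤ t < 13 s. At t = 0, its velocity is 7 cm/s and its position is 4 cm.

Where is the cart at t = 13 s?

503.5 cm

On each constant-a segment, Δv = aΔt and Δx = v₀Δt + ½aΔt²; chain segment to segment.
0–2 s: v starts 7 cm/s; Δx = 7·2 + ½·8·2² = 30 cm; v ends 23 cm/s.
2–7 s: v starts 23 cm/s; Δx = 23·5 + ½·7·5² = 202.5 cm; v ends 58 cm/s.
7–10 s: v starts 58 cm/s; Δx = 58·3 + ½·-10·3² = 129 cm; v ends 28 cm/s.
10–13 s: v starts 28 cm/s; Δx = 28·3 + ½·12·3² = 138 cm; v ends 64 cm/s.
x(13) = 4 + Σ Δx = 503.5 cm.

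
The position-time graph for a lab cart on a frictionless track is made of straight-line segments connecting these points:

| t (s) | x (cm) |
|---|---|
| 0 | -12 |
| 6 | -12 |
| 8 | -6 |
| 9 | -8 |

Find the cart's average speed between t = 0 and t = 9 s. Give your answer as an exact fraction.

Average speed = (total path length)/(elapsed time); on a piecewise-linear x-t graph the path length is Σ|Δx|.
0–6 s: |Δx| = |-12 − -12| = 0 cm
6–8 s: |Δx| = |-6 − -12| = 6 cm
8–9 s: |Δx| = |-8 − -6| = 2 cm
Total path = 8 cm; average speed = 8/9 = 8/9 cm/s.

8/9 cm/s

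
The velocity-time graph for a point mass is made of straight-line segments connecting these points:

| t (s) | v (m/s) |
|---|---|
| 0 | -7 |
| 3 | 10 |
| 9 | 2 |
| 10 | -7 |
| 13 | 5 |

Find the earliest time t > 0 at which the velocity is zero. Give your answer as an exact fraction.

v changes sign on 0–3 s (from -7 to 10); the graph is linear there, so v = 0 at t = 0 + (7)·(3 − 0)/(10 − -7) = 21/17 s.

t = 21/17 s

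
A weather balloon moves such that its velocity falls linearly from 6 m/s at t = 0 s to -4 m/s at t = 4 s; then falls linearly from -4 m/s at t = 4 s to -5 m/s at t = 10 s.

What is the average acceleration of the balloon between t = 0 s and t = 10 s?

-1.1 m/s²

Average acceleration = Δv/Δt = (-5 − 6)/(10 − 0) = -1.1 m/s².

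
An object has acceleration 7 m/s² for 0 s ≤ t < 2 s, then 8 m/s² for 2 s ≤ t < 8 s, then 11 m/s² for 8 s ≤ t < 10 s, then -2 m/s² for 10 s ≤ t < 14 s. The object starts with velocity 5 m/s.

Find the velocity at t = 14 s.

81 m/s

Δv equals the area under the a-t graph; then v = v₀ + Δv.
0–2 s: 7 × 2 = 14 m/s
2–8 s: 8 × 6 = 48 m/s
8–10 s: 11 × 2 = 22 m/s
10–14 s: -2 × 4 = -8 m/s
Δv = 76 m/s, so v(14) = 5 + (76) = 81 m/s.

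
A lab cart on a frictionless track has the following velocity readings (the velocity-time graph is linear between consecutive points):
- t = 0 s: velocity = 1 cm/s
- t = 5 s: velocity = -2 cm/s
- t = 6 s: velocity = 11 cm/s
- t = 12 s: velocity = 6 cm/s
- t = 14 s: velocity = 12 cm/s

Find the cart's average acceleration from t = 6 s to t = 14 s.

0.125 cm/s²

Average acceleration = Δv/Δt = (12 − 11)/(14 − 6) = 0.125 cm/s².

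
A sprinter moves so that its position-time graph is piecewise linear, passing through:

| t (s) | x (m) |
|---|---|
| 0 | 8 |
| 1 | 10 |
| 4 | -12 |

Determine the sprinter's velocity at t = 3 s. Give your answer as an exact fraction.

-22/3 m/s

Velocity is the slope of the x-t graph on 1–4 s: (-12 − 10)/(4 − 1) = -22/3 m/s.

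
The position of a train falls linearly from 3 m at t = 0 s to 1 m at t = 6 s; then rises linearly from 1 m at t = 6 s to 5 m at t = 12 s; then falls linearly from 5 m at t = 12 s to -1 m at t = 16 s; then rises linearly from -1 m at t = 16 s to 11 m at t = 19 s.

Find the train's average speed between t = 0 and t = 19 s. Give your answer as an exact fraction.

Average speed = (total path length)/(elapsed time); on a piecewise-linear x-t graph the path length is Σ|Δx|.
0–6 s: |Δx| = |1 − 3| = 2 m
6–12 s: |Δx| = |5 − 1| = 4 m
12–16 s: |Δx| = |-1 − 5| = 6 m
16–19 s: |Δx| = |11 − -1| = 12 m
Total path = 24 m; average speed = 24/19 = 24/19 m/s.

24/19 m/s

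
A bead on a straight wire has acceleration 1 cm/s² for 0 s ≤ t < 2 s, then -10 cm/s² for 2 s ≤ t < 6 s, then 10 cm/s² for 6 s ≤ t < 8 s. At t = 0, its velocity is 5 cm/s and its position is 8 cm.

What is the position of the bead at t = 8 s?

On each constant-a segment, Δv = aΔt and Δx = v₀Δt + ½aΔt²; chain segment to segment.
0–2 s: v starts 5 cm/s; Δx = 5·2 + ½·1·2² = 12 cm; v ends 7 cm/s.
2–6 s: v starts 7 cm/s; Δx = 7·4 + ½·-10·4² = -52 cm; v ends -33 cm/s.
6–8 s: v starts -33 cm/s; Δx = -33·2 + ½·10·2² = -46 cm; v ends -13 cm/s.
x(8) = 8 + Σ Δx = -78 cm.

-78 cm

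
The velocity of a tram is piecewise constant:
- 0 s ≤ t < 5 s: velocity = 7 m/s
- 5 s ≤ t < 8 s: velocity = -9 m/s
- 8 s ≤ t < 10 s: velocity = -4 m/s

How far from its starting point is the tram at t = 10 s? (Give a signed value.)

Displacement is the signed area under the v-t curve.
0–5 s: 7 × 5 = 35 m
5–8 s: -9 × 3 = -27 m
8–10 s: -4 × 2 = -8 m
Net displacement = 0 m

0 m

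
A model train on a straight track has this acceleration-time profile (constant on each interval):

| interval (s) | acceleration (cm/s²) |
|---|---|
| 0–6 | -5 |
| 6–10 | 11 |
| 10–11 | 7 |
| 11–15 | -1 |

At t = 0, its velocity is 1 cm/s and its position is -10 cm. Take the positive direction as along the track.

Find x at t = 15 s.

On each constant-a segment, Δv = aΔt and Δx = v₀Δt + ½aΔt²; chain segment to segment.
0–6 s: v starts 1 cm/s; Δx = 1·6 + ½·-5·6² = -84 cm; v ends -29 cm/s.
6–10 s: v starts -29 cm/s; Δx = -29·4 + ½·11·4² = -28 cm; v ends 15 cm/s.
10–11 s: v starts 15 cm/s; Δx = 15·1 + ½·7·1² = 18.5 cm; v ends 22 cm/s.
11–15 s: v starts 22 cm/s; Δx = 22·4 + ½·-1·4² = 80 cm; v ends 18 cm/s.
x(15) = -10 + Σ Δx = -23.5 cm.

-23.5 cm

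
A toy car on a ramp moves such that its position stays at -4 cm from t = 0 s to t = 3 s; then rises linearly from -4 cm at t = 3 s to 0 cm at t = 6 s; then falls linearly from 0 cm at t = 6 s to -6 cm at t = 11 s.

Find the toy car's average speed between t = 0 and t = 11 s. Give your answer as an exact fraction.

10/11 cm/s

Average speed = (total path length)/(elapsed time); on a piecewise-linear x-t graph the path length is Σ|Δx|.
0–3 s: |Δx| = |-4 − -4| = 0 cm
3–6 s: |Δx| = |0 − -4| = 4 cm
6–11 s: |Δx| = |-6 − 0| = 6 cm
Total path = 10 cm; average speed = 10/11 = 10/11 cm/s.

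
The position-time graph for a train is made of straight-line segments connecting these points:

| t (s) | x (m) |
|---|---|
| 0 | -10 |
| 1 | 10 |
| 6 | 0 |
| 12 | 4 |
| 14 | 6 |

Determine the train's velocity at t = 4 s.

Velocity is the slope of the x-t graph on 1–6 s: (0 − 10)/(6 − 1) = -2 m/s.

-2 m/s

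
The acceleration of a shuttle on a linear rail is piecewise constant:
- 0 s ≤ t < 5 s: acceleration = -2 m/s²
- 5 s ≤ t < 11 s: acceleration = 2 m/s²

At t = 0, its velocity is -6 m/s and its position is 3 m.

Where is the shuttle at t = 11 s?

On each constant-a segment, Δv = aΔt and Δx = v₀Δt + ½aΔt²; chain segment to segment.
0–5 s: v starts -6 m/s; Δx = -6·5 + ½·-2·5² = -55 m; v ends -16 m/s.
5–11 s: v starts -16 m/s; Δx = -16·6 + ½·2·6² = -60 m; v ends -4 m/s.
x(11) = 3 + Σ Δx = -112 m.

-112 m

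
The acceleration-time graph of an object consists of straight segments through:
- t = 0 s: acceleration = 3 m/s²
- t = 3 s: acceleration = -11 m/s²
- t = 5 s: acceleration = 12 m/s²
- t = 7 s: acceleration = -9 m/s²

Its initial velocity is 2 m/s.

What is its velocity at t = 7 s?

-6 m/s

Δv equals the area under the a-t graph; then v = v₀ + Δv.
0–3 s: ½(3 + -11)(3) = -12 m/s
3–5 s: ½(-11 + 12)(2) = 1 m/s
5–7 s: ½(12 + -9)(2) = 3 m/s
Δv = -8 m/s, so v(7) = 2 + (-8) = -6 m/s.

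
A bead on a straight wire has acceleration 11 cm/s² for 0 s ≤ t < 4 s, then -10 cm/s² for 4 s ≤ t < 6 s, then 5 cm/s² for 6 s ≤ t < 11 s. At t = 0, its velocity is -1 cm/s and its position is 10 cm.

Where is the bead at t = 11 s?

337.5 cm

On each constant-a segment, Δv = aΔt and Δx = v₀Δt + ½aΔt²; chain segment to segment.
0–4 s: v starts -1 cm/s; Δx = -1·4 + ½·11·4² = 84 cm; v ends 43 cm/s.
4–6 s: v starts 43 cm/s; Δx = 43·2 + ½·-10·2² = 66 cm; v ends 23 cm/s.
6–11 s: v starts 23 cm/s; Δx = 23·5 + ½·5·5² = 177.5 cm; v ends 48 cm/s.
x(11) = 10 + Σ Δx = 337.5 cm.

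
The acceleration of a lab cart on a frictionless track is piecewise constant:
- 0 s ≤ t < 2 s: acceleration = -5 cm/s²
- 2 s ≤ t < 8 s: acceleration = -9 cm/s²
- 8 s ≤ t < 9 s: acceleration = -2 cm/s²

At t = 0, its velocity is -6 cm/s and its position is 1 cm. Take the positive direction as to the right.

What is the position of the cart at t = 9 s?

-350 cm

On each constant-a segment, Δv = aΔt and Δx = v₀Δt + ½aΔt²; chain segment to segment.
0–2 s: v starts -6 cm/s; Δx = -6·2 + ½·-5·2² = -22 cm; v ends -16 cm/s.
2–8 s: v starts -16 cm/s; Δx = -16·6 + ½·-9·6² = -258 cm; v ends -70 cm/s.
8–9 s: v starts -70 cm/s; Δx = -70·1 + ½·-2·1² = -71 cm; v ends -72 cm/s.
x(9) = 1 + Σ Δx = -350 cm.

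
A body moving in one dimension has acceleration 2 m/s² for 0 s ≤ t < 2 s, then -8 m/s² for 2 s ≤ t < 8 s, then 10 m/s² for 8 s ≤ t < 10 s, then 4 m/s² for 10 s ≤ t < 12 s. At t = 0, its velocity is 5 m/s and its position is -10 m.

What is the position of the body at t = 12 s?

On each constant-a segment, Δv = aΔt and Δx = v₀Δt + ½aΔt²; chain segment to segment.
0–2 s: v starts 5 m/s; Δx = 5·2 + ½·2·2² = 14 m; v ends 9 m/s.
2–8 s: v starts 9 m/s; Δx = 9·6 + ½·-8·6² = -90 m; v ends -39 m/s.
8–10 s: v starts -39 m/s; Δx = -39·2 + ½·10·2² = -58 m; v ends -19 m/s.
10–12 s: v starts -19 m/s; Δx = -19·2 + ½·4·2² = -30 m; v ends -11 m/s.
x(12) = -10 + Σ Δx = -174 m.

-174 m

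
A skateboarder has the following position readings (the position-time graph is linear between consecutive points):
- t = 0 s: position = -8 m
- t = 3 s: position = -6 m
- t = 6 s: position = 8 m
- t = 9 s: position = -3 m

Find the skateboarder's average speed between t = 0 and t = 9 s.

3 m/s

Average speed = (total path length)/(elapsed time); on a piecewise-linear x-t graph the path length is Σ|Δx|.
0–3 s: |Δx| = |-6 − -8| = 2 m
3–6 s: |Δx| = |8 − -6| = 14 m
6–9 s: |Δx| = |-3 − 8| = 11 m
Total path = 27 m; average speed = 27/9 = 3 m/s.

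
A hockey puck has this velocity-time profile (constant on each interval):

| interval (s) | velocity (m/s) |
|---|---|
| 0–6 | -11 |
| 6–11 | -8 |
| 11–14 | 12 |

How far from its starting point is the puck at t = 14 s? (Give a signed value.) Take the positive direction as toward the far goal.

-70 m

Net displacement equals the area under the velocity-time graph (areas below the axis count negative).
0–6 s: -11 × 6 = -66 m
6–11 s: -8 × 5 = -40 m
11–14 s: 12 × 3 = 36 m
Net displacement = -70 m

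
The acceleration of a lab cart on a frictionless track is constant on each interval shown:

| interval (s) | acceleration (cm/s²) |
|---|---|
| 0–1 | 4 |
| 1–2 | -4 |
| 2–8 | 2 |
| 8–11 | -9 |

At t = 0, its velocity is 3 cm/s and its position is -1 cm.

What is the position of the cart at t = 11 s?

On each constant-a segment, Δv = aΔt and Δx = v₀Δt + ½aΔt²; chain segment to segment.
0–1 s: v starts 3 cm/s; Δx = 3·1 + ½·4·1² = 5 cm; v ends 7 cm/s.
1–2 s: v starts 7 cm/s; Δx = 7·1 + ½·-4·1² = 5 cm; v ends 3 cm/s.
2–8 s: v starts 3 cm/s; Δx = 3·6 + ½·2·6² = 54 cm; v ends 15 cm/s.
8–11 s: v starts 15 cm/s; Δx = 15·3 + ½·-9·3² = 4.5 cm; v ends -12 cm/s.
x(11) = -1 + Σ Δx = 67.5 cm.

67.5 cm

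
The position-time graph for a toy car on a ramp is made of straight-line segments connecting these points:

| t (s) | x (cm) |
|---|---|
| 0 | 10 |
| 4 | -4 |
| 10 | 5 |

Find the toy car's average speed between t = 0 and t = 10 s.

Average speed = (total path length)/(elapsed time); on a piecewise-linear x-t graph the path length is Σ|Δx|.
0–4 s: |Δx| = |-4 − 10| = 14 cm
4–10 s: |Δx| = |5 − -4| = 9 cm
Total path = 23 cm; average speed = 23/10 = 2.3 cm/s.

2.3 cm/s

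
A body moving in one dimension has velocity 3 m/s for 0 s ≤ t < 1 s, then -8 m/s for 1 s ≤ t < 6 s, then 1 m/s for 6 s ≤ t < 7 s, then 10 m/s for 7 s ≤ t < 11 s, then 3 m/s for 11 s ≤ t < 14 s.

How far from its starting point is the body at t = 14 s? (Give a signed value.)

13 m

Net displacement equals the area under the velocity-time graph (areas below the axis count negative).
0–1 s: 3 × 1 = 3 m
1–6 s: -8 × 5 = -40 m
6–7 s: 1 × 1 = 1 m
7–11 s: 10 × 4 = 40 m
11–14 s: 3 × 3 = 9 m
Net displacement = 13 m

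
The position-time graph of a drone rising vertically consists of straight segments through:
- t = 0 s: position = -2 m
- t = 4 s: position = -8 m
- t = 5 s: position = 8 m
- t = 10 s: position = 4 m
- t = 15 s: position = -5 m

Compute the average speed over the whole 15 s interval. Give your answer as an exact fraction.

7/3 m/s

Average speed = (total path length)/(elapsed time); on a piecewise-linear x-t graph the path length is Σ|Δx|.
0–4 s: |Δx| = |-8 − -2| = 6 m
4–5 s: |Δx| = |8 − -8| = 16 m
5–10 s: |Δx| = |4 − 8| = 4 m
10–15 s: |Δx| = |-5 − 4| = 9 m
Total path = 35 m; average speed = 35/15 = 7/3 m/s.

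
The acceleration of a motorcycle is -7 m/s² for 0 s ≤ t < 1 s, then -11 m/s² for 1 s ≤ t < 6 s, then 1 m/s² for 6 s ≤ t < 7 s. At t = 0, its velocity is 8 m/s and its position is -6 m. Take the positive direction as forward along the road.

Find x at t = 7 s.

-187.5 m

On each constant-a segment, Δv = aΔt and Δx = v₀Δt + ½aΔt²; chain segment to segment.
0–1 s: v starts 8 m/s; Δx = 8·1 + ½·-7·1² = 4.5 m; v ends 1 m/s.
1–6 s: v starts 1 m/s; Δx = 1·5 + ½·-11·5² = -132.5 m; v ends -54 m/s.
6–7 s: v starts -54 m/s; Δx = -54·1 + ½·1·1² = -53.5 m; v ends -53 m/s.
x(7) = -6 + Σ Δx = -187.5 m.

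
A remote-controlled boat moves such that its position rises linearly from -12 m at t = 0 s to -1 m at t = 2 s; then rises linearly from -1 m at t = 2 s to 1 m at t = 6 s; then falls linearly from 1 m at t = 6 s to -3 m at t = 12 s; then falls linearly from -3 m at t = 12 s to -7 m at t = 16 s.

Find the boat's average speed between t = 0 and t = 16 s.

1.3125 m/s

Average speed = (total path length)/(elapsed time); on a piecewise-linear x-t graph the path length is Σ|Δx|.
0–2 s: |Δx| = |-1 − -12| = 11 m
2–6 s: |Δx| = |1 − -1| = 2 m
6–12 s: |Δx| = |-3 − 1| = 4 m
12–16 s: |Δx| = |-7 − -3| = 4 m
Total path = 21 m; average speed = 21/16 = 1.3125 m/s.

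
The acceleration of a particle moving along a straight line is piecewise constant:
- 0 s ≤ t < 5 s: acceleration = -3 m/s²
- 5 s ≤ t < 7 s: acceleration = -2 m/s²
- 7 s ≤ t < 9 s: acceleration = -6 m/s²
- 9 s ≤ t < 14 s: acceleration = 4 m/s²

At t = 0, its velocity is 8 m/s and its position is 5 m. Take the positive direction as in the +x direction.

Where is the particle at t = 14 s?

On each constant-a segment, Δv = aΔt and Δx = v₀Δt + ½aΔt²; chain segment to segment.
0–5 s: v starts 8 m/s; Δx = 8·5 + ½·-3·5² = 2.5 m; v ends -7 m/s.
5–7 s: v starts -7 m/s; Δx = -7·2 + ½·-2·2² = -18 m; v ends -11 m/s.
7–9 s: v starts -11 m/s; Δx = -11·2 + ½·-6·2² = -34 m; v ends -23 m/s.
9–14 s: v starts -23 m/s; Δx = -23·5 + ½·4·5² = -65 m; v ends -3 m/s.
x(14) = 5 + Σ Δx = -109.5 m.

-109.5 m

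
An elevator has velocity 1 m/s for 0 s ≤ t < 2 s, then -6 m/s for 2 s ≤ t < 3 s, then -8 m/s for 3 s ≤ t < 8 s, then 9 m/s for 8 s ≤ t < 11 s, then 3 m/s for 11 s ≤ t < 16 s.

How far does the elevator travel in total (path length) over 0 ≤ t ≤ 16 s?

Total distance travelled is ∫|v| dt — sum the magnitudes of each area piece.
0–2 s: |1| × 2 = 2 m
2–3 s: |-6| × 1 = 6 m
3–8 s: |-8| × 5 = 40 m
8–11 s: |9| × 3 = 27 m
11–16 s: |3| × 5 = 15 m
Total distance = 90 m

90 m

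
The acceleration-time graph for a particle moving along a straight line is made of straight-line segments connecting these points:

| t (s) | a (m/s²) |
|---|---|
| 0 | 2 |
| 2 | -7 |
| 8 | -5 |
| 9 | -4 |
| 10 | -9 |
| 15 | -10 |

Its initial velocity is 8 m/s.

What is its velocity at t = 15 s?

Δv equals the area under the a-t graph; then v = v₀ + Δv.
0–2 s: ½(2 + -7)(2) = -5 m/s
2–8 s: ½(-7 + -5)(6) = -36 m/s
8–9 s: ½(-5 + -4)(1) = -4.5 m/s
9–10 s: ½(-4 + -9)(1) = -6.5 m/s
10–15 s: ½(-9 + -10)(5) = -47.5 m/s
Δv = -99.5 m/s, so v(15) = 8 + (-99.5) = -91.5 m/s.

-91.5 m/s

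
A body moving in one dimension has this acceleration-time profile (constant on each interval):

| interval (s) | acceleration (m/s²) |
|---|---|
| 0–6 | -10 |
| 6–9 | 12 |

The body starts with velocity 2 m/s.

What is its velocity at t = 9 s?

-22 m/s

Δv equals the area under the a-t graph; then v = v₀ + Δv.
0–6 s: -10 × 6 = -60 m/s
6–9 s: 12 × 3 = 36 m/s
Δv = -24 m/s, so v(9) = 2 + (-24) = -22 m/s.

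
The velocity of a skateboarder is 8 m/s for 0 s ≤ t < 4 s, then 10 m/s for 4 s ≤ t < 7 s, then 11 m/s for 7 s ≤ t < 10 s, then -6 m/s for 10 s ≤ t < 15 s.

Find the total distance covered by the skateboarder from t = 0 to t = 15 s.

125 m

Distance (not displacement) is the total path length: add the absolute areas under v-t.
0–4 s: |8| × 4 = 32 m
4–7 s: |10| × 3 = 30 m
7–10 s: |11| × 3 = 33 m
10–15 s: |-6| × 5 = 30 m
Total distance = 125 m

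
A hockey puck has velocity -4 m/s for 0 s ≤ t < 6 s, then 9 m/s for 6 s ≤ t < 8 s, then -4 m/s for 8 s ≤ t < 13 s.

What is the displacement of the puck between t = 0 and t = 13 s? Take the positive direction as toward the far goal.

-26 m

Displacement is the signed area under the v-t curve.
0–6 s: -4 × 6 = -24 m
6–8 s: 9 × 2 = 18 m
8–13 s: -4 × 5 = -20 m
Net displacement = -26 m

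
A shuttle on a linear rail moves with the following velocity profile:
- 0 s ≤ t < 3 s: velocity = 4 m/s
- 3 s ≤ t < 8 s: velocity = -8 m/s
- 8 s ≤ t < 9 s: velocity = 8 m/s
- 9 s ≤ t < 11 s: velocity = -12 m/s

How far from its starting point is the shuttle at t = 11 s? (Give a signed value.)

-44 m

Displacement is the signed area under the v-t curve.
0–3 s: 4 × 3 = 12 m
3–8 s: -8 × 5 = -40 m
8–9 s: 8 × 1 = 8 m
9–11 s: -12 × 2 = -24 m
Net displacement = -44 m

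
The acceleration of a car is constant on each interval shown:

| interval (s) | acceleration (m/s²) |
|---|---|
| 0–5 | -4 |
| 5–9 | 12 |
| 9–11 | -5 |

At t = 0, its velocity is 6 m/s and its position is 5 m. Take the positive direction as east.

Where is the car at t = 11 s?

On each constant-a segment, Δv = aΔt and Δx = v₀Δt + ½aΔt²; chain segment to segment.
0–5 s: v starts 6 m/s; Δx = 6·5 + ½·-4·5² = -20 m; v ends -14 m/s.
5–9 s: v starts -14 m/s; Δx = -14·4 + ½·12·4² = 40 m; v ends 34 m/s.
9–11 s: v starts 34 m/s; Δx = 34·2 + ½·-5·2² = 58 m; v ends 24 m/s.
x(11) = 5 + Σ Δx = 83 m.

83 m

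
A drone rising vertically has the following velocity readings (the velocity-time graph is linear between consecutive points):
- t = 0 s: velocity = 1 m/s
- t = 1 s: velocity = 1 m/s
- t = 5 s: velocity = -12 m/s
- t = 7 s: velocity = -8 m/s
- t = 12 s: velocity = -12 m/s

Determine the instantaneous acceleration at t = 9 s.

Acceleration is the slope of the v-t graph on 7–12 s: (-12 − -8)/(12 − 7) = -0.8 m/s².

-0.8 m/s²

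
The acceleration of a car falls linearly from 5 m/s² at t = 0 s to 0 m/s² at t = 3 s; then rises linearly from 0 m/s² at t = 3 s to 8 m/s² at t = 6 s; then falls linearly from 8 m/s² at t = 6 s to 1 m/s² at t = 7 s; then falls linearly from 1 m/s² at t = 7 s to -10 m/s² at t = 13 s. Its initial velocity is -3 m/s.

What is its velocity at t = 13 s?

-6 m/s

Δv equals the area under the a-t graph; then v = v₀ + Δv.
0–3 s: ½(5 + 0)(3) = 7.5 m/s
3–6 s: ½(0 + 8)(3) = 12 m/s
6–7 s: ½(8 + 1)(1) = 4.5 m/s
7–13 s: ½(1 + -10)(6) = -27 m/s
Δv = -3 m/s, so v(13) = -3 + (-3) = -6 m/s.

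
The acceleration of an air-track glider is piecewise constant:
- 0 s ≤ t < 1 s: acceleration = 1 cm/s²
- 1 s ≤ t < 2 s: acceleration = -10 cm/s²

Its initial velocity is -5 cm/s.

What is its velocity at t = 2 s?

-14 cm/s

Δv equals the area under the a-t graph; then v = v₀ + Δv.
0–1 s: 1 × 1 = 1 cm/s
1–2 s: -10 × 1 = -10 cm/s
Δv = -9 cm/s, so v(2) = -5 + (-9) = -14 cm/s.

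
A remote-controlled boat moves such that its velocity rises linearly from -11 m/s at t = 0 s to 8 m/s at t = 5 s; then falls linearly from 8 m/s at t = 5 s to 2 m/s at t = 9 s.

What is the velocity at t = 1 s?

-7.2 m/s

On 0–5 s the graph is linear from -11 to 8 m/s: v(1) = -11 + (8 − -11)·(1 − 0)/(5 − 0) = -7.2 m/s.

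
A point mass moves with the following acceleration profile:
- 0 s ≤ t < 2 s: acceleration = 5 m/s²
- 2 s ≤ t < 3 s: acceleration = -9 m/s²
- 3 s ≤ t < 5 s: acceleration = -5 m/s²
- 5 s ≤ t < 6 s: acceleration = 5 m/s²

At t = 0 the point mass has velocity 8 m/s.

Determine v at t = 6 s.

4 m/s

Δv equals the area under the a-t graph; then v = v₀ + Δv.
0–2 s: 5 × 2 = 10 m/s
2–3 s: -9 × 1 = -9 m/s
3–5 s: -5 × 2 = -10 m/s
5–6 s: 5 × 1 = 5 m/s
Δv = -4 m/s, so v(6) = 8 + (-4) = 4 m/s.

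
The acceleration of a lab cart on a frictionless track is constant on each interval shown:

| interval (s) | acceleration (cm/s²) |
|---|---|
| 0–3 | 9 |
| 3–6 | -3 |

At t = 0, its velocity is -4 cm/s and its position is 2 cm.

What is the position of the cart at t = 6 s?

On each constant-a segment, Δv = aΔt and Δx = v₀Δt + ½aΔt²; chain segment to segment.
0–3 s: v starts -4 cm/s; Δx = -4·3 + ½·9·3² = 28.5 cm; v ends 23 cm/s.
3–6 s: v starts 23 cm/s; Δx = 23·3 + ½·-3·3² = 55.5 cm; v ends 14 cm/s.
x(6) = 2 + Σ Δx = 86 cm.

86 cm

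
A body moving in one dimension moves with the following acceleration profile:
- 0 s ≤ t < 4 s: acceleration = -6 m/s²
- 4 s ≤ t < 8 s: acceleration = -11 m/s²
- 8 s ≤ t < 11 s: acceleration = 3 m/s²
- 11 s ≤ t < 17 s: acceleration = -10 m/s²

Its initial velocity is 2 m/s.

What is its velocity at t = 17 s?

-117 m/s

Δv equals the area under the a-t graph; then v = v₀ + Δv.
0–4 s: -6 × 4 = -24 m/s
4–8 s: -11 × 4 = -44 m/s
8–11 s: 3 × 3 = 9 m/s
11–17 s: -10 × 6 = -60 m/s
Δv = -119 m/s, so v(17) = 2 + (-119) = -117 m/s.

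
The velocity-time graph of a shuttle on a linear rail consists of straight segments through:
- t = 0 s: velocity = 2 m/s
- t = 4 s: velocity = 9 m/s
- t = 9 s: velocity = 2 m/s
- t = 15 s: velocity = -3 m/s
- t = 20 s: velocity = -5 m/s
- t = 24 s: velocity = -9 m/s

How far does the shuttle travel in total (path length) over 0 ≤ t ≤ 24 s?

105.3 m

Distance (not displacement) is the total path length: add the absolute areas under v-t.
0–4 s: |½(2 + 9)(4)| = 22 m
4–9 s: |½(9 + 2)(5)| = 27.5 m
9–15 s: v = 0 at t = 11.4 s; triangle areas 2.4 + 5.4 = 7.8 m
15–20 s: |½(-3 + -5)(5)| = 20 m
20–24 s: |½(-5 + -9)(4)| = 28 m
Total distance = 105.3 m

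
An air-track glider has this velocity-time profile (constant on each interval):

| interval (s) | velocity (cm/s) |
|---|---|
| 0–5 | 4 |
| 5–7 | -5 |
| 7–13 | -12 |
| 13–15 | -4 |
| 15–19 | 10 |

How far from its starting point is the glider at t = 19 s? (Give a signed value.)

-30 cm

Displacement is the signed area under the v-t curve.
0–5 s: 4 × 5 = 20 cm
5–7 s: -5 × 2 = -10 cm
7–13 s: -12 × 6 = -72 cm
13–15 s: -4 × 2 = -8 cm
15–19 s: 10 × 4 = 40 cm
Net displacement = -30 cm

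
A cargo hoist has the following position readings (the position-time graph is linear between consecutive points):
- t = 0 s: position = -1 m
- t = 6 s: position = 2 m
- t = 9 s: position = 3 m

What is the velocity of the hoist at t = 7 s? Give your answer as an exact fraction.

1/3 m/s

Velocity is the slope of the x-t graph on 6–9 s: (3 − 2)/(9 − 6) = 1/3 m/s.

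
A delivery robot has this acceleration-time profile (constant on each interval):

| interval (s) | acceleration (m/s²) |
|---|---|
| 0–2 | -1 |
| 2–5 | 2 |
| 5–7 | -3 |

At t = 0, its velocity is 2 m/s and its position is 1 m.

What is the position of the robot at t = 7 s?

18 m

On each constant-a segment, Δv = aΔt and Δx = v₀Δt + ½aΔt²; chain segment to segment.
0–2 s: v starts 2 m/s; Δx = 2·2 + ½·-1·2² = 2 m; v ends 0 m/s.
2–5 s: v starts 0 m/s; Δx = 0·3 + ½·2·3² = 9 m; v ends 6 m/s.
5–7 s: v starts 6 m/s; Δx = 6·2 + ½·-3·2² = 6 m; v ends 0 m/s.
x(7) = 1 + Σ Δx = 18 m.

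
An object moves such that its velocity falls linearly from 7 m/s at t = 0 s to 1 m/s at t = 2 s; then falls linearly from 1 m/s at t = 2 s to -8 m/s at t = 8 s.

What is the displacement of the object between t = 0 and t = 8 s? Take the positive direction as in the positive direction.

-13 m

Displacement is the signed area under the v-t curve.
0–2 s: ½(7 + 1)(2) = 8 m
2–8 s: ½(1 + -8)(6) = -21 m
Net displacement = -13 m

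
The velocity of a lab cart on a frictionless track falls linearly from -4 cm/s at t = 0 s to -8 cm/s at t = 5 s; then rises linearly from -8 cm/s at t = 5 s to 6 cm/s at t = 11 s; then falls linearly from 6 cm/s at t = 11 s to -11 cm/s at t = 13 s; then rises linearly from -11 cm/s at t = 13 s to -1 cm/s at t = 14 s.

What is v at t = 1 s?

-4.8 cm/s

On 0–5 s the graph is linear from -4 to -8 cm/s: v(1) = -4 + (-8 − -4)·(1 − 0)/(5 − 0) = -4.8 cm/s.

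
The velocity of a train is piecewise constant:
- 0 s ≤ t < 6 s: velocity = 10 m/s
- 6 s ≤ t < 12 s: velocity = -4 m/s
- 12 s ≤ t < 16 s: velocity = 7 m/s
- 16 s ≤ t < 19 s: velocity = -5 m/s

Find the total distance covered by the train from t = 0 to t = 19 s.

Distance (not displacement) is the total path length: add the absolute areas under v-t.
0–6 s: |10| × 6 = 60 m
6–12 s: |-4| × 6 = 24 m
12–16 s: |7| × 4 = 28 m
16–19 s: |-5| × 3 = 15 m
Total distance = 127 m

127 m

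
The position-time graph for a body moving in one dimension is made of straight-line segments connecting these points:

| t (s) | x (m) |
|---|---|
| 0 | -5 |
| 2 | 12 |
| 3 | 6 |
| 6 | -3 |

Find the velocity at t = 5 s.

-3 m/s

Velocity is the slope of the x-t graph on 3–6 s: (-3 − 6)/(6 − 3) = -3 m/s.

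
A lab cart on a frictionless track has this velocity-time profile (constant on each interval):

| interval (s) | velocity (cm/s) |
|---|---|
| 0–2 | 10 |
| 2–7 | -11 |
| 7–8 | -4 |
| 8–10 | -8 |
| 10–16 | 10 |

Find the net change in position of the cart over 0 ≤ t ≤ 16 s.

5 cm

Net displacement equals the area under the velocity-time graph (areas below the axis count negative).
0–2 s: 10 × 2 = 20 cm
2–7 s: -11 × 5 = -55 cm
7–8 s: -4 × 1 = -4 cm
8–10 s: -8 × 2 = -16 cm
10–16 s: 10 × 6 = 60 cm
Net displacement = 5 cm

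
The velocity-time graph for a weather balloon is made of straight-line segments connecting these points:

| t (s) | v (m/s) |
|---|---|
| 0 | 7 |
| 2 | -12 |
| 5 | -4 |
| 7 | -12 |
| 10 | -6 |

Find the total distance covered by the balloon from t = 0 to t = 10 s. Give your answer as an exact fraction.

1466/19 m

Total distance travelled is ∫|v| dt — sum the magnitudes of each area piece.
0–2 s: v = 0 at t = 14/19 s; triangle areas 49/19 + 144/19 = 193/19 m
2–5 s: |½(-12 + -4)(3)| = 24 m
5–7 s: |½(-4 + -12)(2)| = 16 m
7–10 s: |½(-12 + -6)(3)| = 27 m
Total distance = 1466/19 m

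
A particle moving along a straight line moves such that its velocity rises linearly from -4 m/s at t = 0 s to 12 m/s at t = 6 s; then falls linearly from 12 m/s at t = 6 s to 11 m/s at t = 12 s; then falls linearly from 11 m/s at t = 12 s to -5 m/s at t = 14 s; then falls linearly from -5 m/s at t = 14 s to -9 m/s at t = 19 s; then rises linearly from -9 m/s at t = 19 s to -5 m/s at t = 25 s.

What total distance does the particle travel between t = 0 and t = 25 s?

Distance (not displacement) is the total path length: add the absolute areas under v-t.
0–6 s: v = 0 at t = 1.5 s; triangle areas 3 + 27 = 30 m
6–12 s: |½(12 + 11)(6)| = 69 m
12–14 s: v = 0 at t = 13.375 s; triangle areas 7.5625 + 1.5625 = 9.125 m
14–19 s: |½(-5 + -9)(5)| = 35 m
19–25 s: |½(-9 + -5)(6)| = 42 m
Total distance = 185.125 m

185.125 m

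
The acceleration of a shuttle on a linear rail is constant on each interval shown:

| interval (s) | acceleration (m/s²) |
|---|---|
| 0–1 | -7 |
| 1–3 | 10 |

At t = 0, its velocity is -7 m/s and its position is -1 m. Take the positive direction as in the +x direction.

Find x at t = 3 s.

On each constant-a segment, Δv = aΔt and Δx = v₀Δt + ½aΔt²; chain segment to segment.
0–1 s: v starts -7 m/s; Δx = -7·1 + ½·-7·1² = -10.5 m; v ends -14 m/s.
1–3 s: v starts -14 m/s; Δx = -14·2 + ½·10·2² = -8 m; v ends 6 m/s.
x(3) = -1 + Σ Δx = -19.5 m.

-19.5 m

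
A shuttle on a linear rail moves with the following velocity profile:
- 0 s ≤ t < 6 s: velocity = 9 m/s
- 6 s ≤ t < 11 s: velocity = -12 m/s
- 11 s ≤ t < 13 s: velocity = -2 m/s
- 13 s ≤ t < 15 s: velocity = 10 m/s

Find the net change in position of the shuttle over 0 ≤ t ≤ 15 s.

10 m

Displacement is the signed area under the v-t curve.
0–6 s: 9 × 6 = 54 m
6–11 s: -12 × 5 = -60 m
11–13 s: -2 × 2 = -4 m
13–15 s: 10 × 2 = 20 m
Net displacement = 10 m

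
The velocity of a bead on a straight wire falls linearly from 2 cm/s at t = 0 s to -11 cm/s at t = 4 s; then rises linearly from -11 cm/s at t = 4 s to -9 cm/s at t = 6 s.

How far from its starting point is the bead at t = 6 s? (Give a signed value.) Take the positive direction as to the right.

Displacement is the signed area under the v-t curve.
0–4 s: ½(2 + -11)(4) = -18 cm
4–6 s: ½(-11 + -9)(2) = -20 cm
Net displacement = -38 cm

-38 cm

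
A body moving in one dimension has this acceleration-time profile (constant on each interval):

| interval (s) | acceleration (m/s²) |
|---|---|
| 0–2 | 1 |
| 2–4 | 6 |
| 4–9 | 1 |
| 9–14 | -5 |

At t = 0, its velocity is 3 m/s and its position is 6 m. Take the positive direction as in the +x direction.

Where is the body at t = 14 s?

On each constant-a segment, Δv = aΔt and Δx = v₀Δt + ½aΔt²; chain segment to segment.
0–2 s: v starts 3 m/s; Δx = 3·2 + ½·1·2² = 8 m; v ends 5 m/s.
2–4 s: v starts 5 m/s; Δx = 5·2 + ½·6·2² = 22 m; v ends 17 m/s.
4–9 s: v starts 17 m/s; Δx = 17·5 + ½·1·5² = 97.5 m; v ends 22 m/s.
9–14 s: v starts 22 m/s; Δx = 22·5 + ½·-5·5² = 47.5 m; v ends -3 m/s.
x(14) = 6 + Σ Δx = 181 m.

181 m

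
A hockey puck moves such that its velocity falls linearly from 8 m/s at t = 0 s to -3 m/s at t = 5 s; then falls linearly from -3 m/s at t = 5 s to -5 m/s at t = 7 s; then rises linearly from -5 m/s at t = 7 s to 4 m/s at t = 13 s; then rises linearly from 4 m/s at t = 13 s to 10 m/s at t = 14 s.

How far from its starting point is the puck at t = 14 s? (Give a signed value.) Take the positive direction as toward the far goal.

Displacement is the signed area under the v-t curve.
0–5 s: ½(8 + -3)(5) = 12.5 m
5–7 s: ½(-3 + -5)(2) = -8 m
7–13 s: ½(-5 + 4)(6) = -3 m
13–14 s: ½(4 + 10)(1) = 7 m
Net displacement = 8.5 m

8.5 m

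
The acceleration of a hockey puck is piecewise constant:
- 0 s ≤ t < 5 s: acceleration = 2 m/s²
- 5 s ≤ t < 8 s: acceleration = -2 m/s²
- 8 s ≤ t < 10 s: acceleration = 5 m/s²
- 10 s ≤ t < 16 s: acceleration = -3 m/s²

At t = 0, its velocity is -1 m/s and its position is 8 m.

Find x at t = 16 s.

On each constant-a segment, Δv = aΔt and Δx = v₀Δt + ½aΔt²; chain segment to segment.
0–5 s: v starts -1 m/s; Δx = -1·5 + ½·2·5² = 20 m; v ends 9 m/s.
5–8 s: v starts 9 m/s; Δx = 9·3 + ½·-2·3² = 18 m; v ends 3 m/s.
8–10 s: v starts 3 m/s; Δx = 3·2 + ½·5·2² = 16 m; v ends 13 m/s.
10–16 s: v starts 13 m/s; Δx = 13·6 + ½·-3·6² = 24 m; v ends -5 m/s.
x(16) = 8 + Σ Δx = 86 m.

86 m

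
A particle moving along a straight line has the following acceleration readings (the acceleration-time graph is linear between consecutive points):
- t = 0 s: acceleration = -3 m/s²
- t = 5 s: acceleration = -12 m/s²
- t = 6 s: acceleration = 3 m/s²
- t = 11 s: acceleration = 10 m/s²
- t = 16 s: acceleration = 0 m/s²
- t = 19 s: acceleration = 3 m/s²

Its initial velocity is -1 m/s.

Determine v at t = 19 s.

19 m/s

Δv equals the area under the a-t graph; then v = v₀ + Δv.
0–5 s: ½(-3 + -12)(5) = -37.5 m/s
5–6 s: ½(-12 + 3)(1) = -4.5 m/s
6–11 s: ½(3 + 10)(5) = 32.5 m/s
11–16 s: ½(10 + 0)(5) = 25 m/s
16–19 s: ½(0 + 3)(3) = 4.5 m/s
Δv = 20 m/s, so v(19) = -1 + (20) = 19 m/s.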